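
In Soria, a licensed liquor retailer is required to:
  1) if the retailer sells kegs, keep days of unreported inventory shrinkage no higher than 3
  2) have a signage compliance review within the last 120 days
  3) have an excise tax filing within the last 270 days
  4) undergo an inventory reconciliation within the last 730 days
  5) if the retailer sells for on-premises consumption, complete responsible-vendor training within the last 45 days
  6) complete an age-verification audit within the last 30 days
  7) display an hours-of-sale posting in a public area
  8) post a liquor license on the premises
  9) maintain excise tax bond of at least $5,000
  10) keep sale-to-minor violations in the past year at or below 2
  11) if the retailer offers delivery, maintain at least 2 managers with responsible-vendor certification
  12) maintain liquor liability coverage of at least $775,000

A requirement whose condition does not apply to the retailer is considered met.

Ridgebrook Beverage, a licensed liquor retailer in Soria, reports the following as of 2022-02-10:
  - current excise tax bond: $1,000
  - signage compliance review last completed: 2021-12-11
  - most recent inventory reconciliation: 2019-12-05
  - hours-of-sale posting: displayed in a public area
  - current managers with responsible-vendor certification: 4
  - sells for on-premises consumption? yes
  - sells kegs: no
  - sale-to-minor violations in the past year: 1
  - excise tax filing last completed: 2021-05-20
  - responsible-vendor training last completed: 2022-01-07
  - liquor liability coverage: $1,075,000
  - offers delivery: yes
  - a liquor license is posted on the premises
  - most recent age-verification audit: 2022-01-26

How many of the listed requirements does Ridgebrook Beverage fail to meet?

2

1. condition 'sells kegs' does not hold → requirement n/a → met
2. signage compliance review 61 days ago vs limit 120 → met
3. excise tax filing 266 days ago vs limit 270 → met
4. inventory reconciliation 798 days ago vs limit 730 → not met
5. condition 'sells for on-premises consumption' holds; responsible-vendor training 34 days ago vs limit 45 → met
6. age-verification audit 15 days ago vs limit 30 → met
7. hours-of-sale posting present → met
8. liquor license present → met
9. excise tax bond $1,000 < $5,000 → not met
10. sale-to-minor violations in the past year 1 ≤ 2 → met
11. condition 'offers delivery' holds; managers with responsible-vendor certification 4 ≥ 2 → met
12. liquor liability coverage $1,075,000 ≥ $775,000 → met
Not met: 2 of 12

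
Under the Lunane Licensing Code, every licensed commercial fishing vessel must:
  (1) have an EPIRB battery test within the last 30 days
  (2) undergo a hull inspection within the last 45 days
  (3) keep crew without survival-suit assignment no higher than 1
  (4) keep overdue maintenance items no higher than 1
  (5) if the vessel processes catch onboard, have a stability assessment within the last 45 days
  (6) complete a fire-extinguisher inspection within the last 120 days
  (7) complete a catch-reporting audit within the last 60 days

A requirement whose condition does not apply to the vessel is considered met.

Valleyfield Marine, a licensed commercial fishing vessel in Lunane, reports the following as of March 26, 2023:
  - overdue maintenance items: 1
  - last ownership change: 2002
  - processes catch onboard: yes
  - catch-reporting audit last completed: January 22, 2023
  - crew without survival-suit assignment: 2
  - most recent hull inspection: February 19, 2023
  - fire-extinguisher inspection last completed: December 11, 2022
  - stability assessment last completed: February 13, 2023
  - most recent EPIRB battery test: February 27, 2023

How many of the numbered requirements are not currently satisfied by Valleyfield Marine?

2

1. EPIRB battery test 27 days ago vs limit 30 → met
2. hull inspection 35 days ago vs limit 45 → met
3. crew without survival-suit assignment 2 > 1 → not met
4. overdue maintenance items 1 ≤ 1 → met
5. condition 'processes catch onboard' holds; stability assessment 41 days ago vs limit 45 → met
6. fire-extinguisher inspection 105 days ago vs limit 120 → met
7. catch-reporting audit 63 days ago vs limit 60 → not met
Not met: 2 of 7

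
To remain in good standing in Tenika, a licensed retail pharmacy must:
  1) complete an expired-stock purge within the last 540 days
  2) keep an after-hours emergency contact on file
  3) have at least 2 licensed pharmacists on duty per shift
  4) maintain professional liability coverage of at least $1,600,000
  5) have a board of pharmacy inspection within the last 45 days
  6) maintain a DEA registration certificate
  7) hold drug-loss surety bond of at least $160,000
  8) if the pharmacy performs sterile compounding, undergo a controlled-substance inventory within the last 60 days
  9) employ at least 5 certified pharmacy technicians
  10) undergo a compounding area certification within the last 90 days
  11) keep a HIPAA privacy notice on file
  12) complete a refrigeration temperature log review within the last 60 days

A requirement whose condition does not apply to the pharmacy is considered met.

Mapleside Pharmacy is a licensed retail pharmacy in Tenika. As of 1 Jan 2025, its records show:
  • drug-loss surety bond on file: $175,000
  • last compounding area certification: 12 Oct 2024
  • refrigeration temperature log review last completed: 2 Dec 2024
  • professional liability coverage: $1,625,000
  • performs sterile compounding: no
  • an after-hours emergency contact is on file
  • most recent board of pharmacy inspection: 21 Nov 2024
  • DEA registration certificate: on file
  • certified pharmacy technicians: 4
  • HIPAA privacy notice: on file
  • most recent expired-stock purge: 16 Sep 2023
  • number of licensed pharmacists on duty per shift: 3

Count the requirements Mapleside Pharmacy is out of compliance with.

1

1. expired-stock purge 473 days ago vs limit 540 → met
2. after-hours emergency contact present → met
3. licensed pharmacists on duty per shift 3 ≥ 2 → met
4. professional liability coverage $1,625,000 ≥ $1,600,000 → met
5. board of pharmacy inspection 41 days ago vs limit 45 → met
6. DEA registration certificate present → met
7. drug-loss surety bond $175,000 ≥ $160,000 → met
8. condition 'performs sterile compounding' does not hold → requirement n/a → met
9. certified pharmacy technicians 4 < 5 → not met
10. compounding area certification 81 days ago vs limit 90 → met
11. HIPAA privacy notice present → met
12. refrigeration temperature log review 30 days ago vs limit 60 → met
Not met: 1 of 12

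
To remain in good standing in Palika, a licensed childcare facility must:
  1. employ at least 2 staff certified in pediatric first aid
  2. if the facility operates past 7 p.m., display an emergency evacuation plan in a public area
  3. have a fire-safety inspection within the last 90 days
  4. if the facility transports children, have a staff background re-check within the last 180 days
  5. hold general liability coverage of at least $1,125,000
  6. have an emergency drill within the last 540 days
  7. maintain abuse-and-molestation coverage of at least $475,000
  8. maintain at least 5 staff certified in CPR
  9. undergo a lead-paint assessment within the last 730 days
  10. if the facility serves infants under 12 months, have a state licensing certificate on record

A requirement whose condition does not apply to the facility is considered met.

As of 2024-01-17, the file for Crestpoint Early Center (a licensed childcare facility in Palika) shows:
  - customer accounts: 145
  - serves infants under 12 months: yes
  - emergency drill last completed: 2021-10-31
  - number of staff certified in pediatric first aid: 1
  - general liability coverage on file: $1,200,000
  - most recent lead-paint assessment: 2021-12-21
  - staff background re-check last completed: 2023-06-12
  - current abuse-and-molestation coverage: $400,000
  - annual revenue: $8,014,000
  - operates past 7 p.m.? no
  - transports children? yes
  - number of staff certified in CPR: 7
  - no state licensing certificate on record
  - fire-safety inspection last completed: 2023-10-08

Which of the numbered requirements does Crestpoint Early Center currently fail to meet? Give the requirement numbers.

1, 3, 4, 6, 7, 9, 10

1. staff certified in pediatric first aid 1 < 2 → not met
2. condition 'operates past 7 p.m.' does not hold → requirement n/a → met
3. fire-safety inspection 101 days ago vs limit 90 → not met
4. condition 'transports children' holds; staff background re-check 219 days ago vs limit 180 → not met
5. general liability coverage $1,200,000 ≥ $1,125,000 → met
6. emergency drill 808 days ago vs limit 540 → not met
7. abuse-and-molestation coverage $400,000 < $475,000 → not met
8. staff certified in CPR 7 ≥ 5 → met
9. lead-paint assessment 757 days ago vs limit 730 → not met
10. condition 'serves infants under 12 months' holds; state licensing certificate absent → not met
Not met: 1, 3, 4, 6, 7, 9, 10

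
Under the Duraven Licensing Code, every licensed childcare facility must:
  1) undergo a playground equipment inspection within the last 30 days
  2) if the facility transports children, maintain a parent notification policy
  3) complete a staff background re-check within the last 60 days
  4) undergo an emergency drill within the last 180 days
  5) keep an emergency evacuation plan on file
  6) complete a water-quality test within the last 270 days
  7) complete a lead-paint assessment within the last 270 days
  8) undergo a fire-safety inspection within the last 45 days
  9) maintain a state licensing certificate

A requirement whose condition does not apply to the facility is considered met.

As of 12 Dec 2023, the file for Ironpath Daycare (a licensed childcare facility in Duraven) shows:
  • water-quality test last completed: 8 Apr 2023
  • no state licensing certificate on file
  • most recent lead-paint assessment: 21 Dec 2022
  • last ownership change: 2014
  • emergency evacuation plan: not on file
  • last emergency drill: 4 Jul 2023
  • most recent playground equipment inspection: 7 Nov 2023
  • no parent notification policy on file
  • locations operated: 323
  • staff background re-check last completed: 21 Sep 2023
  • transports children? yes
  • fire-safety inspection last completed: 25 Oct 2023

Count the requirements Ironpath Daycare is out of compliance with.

1. playground equipment inspection 35 days ago vs limit 30 → not met
2. condition 'transports children' holds; parent notification policy absent → not met
3. staff background re-check 82 days ago vs limit 60 → not met
4. emergency drill 161 days ago vs limit 180 → met
5. emergency evacuation plan absent → not met
6. water-quality test 248 days ago vs limit 270 → met
7. lead-paint assessment 356 days ago vs limit 270 → not met
8. fire-safety inspection 48 days ago vs limit 45 → not met
9. state licensing certificate absent → not met
Not met: 7 of 9

7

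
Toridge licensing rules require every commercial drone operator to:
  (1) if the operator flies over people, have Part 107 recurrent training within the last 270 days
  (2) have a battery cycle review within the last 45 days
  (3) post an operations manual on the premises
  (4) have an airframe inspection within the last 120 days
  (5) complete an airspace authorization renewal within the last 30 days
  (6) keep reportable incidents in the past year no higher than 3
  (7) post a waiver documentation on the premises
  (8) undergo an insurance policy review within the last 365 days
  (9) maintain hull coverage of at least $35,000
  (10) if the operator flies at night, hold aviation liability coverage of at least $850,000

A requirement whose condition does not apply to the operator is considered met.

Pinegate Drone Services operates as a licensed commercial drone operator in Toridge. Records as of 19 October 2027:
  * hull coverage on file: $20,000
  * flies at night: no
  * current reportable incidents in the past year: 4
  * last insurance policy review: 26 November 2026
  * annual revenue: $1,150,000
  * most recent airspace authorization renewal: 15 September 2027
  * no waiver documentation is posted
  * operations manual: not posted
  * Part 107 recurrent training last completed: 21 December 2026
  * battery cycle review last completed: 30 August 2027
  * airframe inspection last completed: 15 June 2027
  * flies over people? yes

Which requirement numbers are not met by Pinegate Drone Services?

1. condition 'flies over people' holds; Part 107 recurrent training 302 days ago vs limit 270 → not met
2. battery cycle review 50 days ago vs limit 45 → not met
3. operations manual absent → not met
4. airframe inspection 126 days ago vs limit 120 → not met
5. airspace authorization renewal 34 days ago vs limit 30 → not met
6. reportable incidents in the past year 4 > 3 → not met
7. waiver documentation absent → not met
8. insurance policy review 327 days ago vs limit 365 → met
9. hull coverage $20,000 < $35,000 → not met
10. condition 'flies at night' does not hold → requirement n/a → met
Not met: 1, 2, 3, 4, 5, 6, 7, 9

1, 2, 3, 4, 5, 6, 7, 9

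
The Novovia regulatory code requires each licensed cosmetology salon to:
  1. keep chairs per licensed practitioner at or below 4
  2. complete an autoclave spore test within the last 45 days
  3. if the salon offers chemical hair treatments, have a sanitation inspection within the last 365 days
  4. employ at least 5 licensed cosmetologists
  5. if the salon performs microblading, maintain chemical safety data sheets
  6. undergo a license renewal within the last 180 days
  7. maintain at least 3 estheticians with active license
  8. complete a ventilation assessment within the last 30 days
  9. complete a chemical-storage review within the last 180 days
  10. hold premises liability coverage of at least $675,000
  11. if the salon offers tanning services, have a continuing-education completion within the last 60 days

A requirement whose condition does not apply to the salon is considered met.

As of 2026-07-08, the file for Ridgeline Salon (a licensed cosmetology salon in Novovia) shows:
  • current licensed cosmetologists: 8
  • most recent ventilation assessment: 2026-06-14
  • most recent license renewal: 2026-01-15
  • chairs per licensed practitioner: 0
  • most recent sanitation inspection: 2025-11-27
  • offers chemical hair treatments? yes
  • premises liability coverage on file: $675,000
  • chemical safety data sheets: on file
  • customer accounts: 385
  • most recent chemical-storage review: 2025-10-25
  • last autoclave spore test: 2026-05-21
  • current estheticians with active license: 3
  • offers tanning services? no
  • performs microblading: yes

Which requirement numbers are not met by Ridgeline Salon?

2, 9

1. chairs per licensed practitioner 0 ≤ 4 → met
2. autoclave spore test 48 days ago vs limit 45 → not met
3. condition 'offers chemical hair treatments' holds; sanitation inspection 223 days ago vs limit 365 → met
4. licensed cosmetologists 8 ≥ 5 → met
5. condition 'performs microblading' holds; chemical safety data sheets present → met
6. license renewal 174 days ago vs limit 180 → met
7. estheticians with active license 3 ≥ 3 → met
8. ventilation assessment 24 days ago vs limit 30 → met
9. chemical-storage review 256 days ago vs limit 180 → not met
10. premises liability coverage $675,000 ≥ $675,000 → met
11. condition 'offers tanning services' does not hold → requirement n/a → met
Not met: 2, 9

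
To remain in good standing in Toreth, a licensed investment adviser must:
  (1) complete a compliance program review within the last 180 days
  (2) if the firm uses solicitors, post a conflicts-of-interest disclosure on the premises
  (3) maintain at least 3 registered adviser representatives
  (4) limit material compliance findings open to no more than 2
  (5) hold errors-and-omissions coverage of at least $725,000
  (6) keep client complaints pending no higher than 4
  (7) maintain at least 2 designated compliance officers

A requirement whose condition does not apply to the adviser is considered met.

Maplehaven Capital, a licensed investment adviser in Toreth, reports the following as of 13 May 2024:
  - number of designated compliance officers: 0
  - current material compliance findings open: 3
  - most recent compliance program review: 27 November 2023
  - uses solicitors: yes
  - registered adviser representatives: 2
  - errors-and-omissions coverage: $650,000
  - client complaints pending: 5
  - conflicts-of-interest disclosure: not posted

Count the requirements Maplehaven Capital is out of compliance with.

1. compliance program review 168 days ago vs limit 180 → met
2. condition 'uses solicitors' holds; conflicts-of-interest disclosure absent → not met
3. registered adviser representatives 2 < 3 → not met
4. material compliance findings open 3 > 2 → not met
5. errors-and-omissions coverage $650,000 < $725,000 → not met
6. client complaints pending 5 > 4 → not met
7. designated compliance officers 0 < 2 → not met
Not met: 6 of 7

6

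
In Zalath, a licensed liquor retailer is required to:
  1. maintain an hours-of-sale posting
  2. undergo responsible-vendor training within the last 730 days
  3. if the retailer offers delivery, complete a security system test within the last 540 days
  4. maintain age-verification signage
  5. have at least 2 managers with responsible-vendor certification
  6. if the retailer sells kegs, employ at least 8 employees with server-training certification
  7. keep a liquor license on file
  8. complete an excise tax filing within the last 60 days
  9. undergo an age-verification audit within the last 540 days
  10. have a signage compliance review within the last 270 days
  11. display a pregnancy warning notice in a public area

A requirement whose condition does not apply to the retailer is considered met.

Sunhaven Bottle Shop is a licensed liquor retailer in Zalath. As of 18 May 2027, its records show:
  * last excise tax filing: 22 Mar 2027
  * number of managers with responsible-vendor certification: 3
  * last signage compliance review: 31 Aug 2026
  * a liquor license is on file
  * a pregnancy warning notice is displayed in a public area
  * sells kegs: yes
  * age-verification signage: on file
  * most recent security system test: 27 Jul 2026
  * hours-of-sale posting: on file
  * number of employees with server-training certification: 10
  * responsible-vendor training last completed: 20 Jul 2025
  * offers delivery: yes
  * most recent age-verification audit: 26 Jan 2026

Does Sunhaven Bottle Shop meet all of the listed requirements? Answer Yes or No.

1. hours-of-sale posting present → met
2. responsible-vendor training 667 days ago vs limit 730 → met
3. condition 'offers delivery' holds; security system test 295 days ago vs limit 540 → met
4. age-verification signage present → met
5. managers with responsible-vendor certification 3 ≥ 2 → met
6. condition 'sells kegs' holds; employees with server-training certification 10 ≥ 8 → met
7. liquor license present → met
8. excise tax filing 57 days ago vs limit 60 → met
9. age-verification audit 477 days ago vs limit 540 → met
10. signage compliance review 260 days ago vs limit 270 → met
11. pregnancy warning notice present → met
All met.

Yes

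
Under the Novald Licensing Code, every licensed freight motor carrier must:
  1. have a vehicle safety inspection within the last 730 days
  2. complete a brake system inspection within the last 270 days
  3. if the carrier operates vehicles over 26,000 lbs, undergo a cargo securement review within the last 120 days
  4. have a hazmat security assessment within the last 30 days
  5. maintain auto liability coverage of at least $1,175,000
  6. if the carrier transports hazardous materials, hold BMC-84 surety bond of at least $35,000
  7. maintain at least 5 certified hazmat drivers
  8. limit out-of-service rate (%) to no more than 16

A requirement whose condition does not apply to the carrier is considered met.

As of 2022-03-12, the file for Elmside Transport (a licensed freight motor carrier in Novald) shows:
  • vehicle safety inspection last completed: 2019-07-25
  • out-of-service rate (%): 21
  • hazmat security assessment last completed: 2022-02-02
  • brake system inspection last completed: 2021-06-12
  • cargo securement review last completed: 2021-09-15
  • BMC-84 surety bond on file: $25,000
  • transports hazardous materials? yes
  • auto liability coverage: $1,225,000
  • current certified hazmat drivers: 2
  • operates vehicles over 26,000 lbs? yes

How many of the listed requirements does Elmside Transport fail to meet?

1. vehicle safety inspection 961 days ago vs limit 730 → not met
2. brake system inspection 273 days ago vs limit 270 → not met
3. condition 'operates vehicles over 26,000 lbs' holds; cargo securement review 178 days ago vs limit 120 → not met
4. hazmat security assessment 38 days ago vs limit 30 → not met
5. auto liability coverage $1,225,000 ≥ $1,175,000 → met
6. condition 'transports hazardous materials' holds; BMC-84 surety bond $25,000 < $35,000 → not met
7. certified hazmat drivers 2 < 5 → not met
8. out-of-service rate (%) 21 > 16 → not met
Not met: 7 of 8

7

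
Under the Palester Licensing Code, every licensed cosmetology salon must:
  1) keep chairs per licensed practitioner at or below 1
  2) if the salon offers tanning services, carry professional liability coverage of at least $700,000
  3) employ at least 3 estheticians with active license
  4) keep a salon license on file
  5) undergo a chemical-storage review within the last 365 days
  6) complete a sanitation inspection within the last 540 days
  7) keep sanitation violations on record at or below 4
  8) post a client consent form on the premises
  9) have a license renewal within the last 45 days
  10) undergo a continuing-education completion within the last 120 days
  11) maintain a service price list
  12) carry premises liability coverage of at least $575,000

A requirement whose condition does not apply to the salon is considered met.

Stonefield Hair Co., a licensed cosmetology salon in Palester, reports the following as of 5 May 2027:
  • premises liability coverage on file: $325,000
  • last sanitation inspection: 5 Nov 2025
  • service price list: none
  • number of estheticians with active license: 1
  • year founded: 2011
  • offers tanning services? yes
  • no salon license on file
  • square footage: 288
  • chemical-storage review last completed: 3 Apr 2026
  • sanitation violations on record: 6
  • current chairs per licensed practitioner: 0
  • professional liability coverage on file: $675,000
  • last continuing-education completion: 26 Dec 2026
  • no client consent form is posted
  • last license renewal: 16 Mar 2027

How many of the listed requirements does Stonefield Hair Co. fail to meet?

11

1. chairs per licensed practitioner 0 ≤ 1 → met
2. condition 'offers tanning services' holds; professional liability coverage $675,000 < $700,000 → not met
3. estheticians with active license 1 < 3 → not met
4. salon license absent → not met
5. chemical-storage review 397 days ago vs limit 365 → not met
6. sanitation inspection 546 days ago vs limit 540 → not met
7. sanitation violations on record 6 > 4 → not met
8. client consent form absent → not met
9. license renewal 50 days ago vs limit 45 → not met
10. continuing-education completion 130 days ago vs limit 120 → not met
11. service price list absent → not met
12. premises liability coverage $325,000 < $575,000 → not met
Not met: 11 of 12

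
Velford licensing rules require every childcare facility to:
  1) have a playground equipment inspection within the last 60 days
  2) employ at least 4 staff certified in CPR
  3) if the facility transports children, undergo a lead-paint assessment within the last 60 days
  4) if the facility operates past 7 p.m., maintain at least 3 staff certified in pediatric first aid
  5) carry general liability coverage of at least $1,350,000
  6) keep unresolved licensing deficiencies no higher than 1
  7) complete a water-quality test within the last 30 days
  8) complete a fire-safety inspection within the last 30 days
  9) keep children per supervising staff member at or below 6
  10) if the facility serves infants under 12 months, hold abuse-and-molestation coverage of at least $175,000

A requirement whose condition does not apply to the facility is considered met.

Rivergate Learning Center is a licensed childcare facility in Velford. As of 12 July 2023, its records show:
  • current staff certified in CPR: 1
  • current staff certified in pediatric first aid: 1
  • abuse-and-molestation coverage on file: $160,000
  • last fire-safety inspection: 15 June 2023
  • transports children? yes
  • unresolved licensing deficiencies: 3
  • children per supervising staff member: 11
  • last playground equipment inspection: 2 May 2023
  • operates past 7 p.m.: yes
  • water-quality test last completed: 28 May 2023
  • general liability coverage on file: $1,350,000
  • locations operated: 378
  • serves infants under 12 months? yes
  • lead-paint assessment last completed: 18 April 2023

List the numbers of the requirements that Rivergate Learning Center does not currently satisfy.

1, 2, 3, 4, 6, 7, 9, 10

1. playground equipment inspection 71 days ago vs limit 60 → not met
2. staff certified in CPR 1 < 4 → not met
3. condition 'transports children' holds; lead-paint assessment 85 days ago vs limit 60 → not met
4. condition 'operates past 7 p.m.' holds; staff certified in pediatric first aid 1 < 3 → not met
5. general liability coverage $1,350,000 ≥ $1,350,000 → met
6. unresolved licensing deficiencies 3 > 1 → not met
7. water-quality test 45 days ago vs limit 30 → not met
8. fire-safety inspection 27 days ago vs limit 30 → met
9. children per supervising staff member 11 > 6 → not met
10. condition 'serves infants under 12 months' holds; abuse-and-molestation coverage $160,000 < $175,000 → not met
Not met: 1, 2, 3, 4, 6, 7, 9, 10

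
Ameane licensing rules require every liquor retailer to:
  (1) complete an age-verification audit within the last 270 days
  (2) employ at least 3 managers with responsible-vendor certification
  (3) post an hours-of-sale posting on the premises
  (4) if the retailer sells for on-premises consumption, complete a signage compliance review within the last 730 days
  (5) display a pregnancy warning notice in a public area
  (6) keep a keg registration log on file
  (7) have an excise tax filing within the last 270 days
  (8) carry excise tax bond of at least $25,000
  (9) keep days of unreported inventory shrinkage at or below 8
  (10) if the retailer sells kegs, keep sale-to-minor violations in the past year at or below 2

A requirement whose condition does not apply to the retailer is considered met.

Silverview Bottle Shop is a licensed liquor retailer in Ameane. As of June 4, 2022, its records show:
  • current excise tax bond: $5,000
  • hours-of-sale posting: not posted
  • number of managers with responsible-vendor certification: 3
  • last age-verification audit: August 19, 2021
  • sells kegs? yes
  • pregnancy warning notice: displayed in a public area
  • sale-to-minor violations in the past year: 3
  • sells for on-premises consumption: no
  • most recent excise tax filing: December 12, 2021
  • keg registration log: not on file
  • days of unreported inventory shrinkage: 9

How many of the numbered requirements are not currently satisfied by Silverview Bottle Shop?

1. age-verification audit 289 days ago vs limit 270 → not met
2. managers with responsible-vendor certification 3 ≥ 3 → met
3. hours-of-sale posting absent → not met
4. condition 'sells for on-premises consumption' does not hold → requirement n/a → met
5. pregnancy warning notice present → met
6. keg registration log absent → not met
7. excise tax filing 174 days ago vs limit 270 → met
8. excise tax bond $5,000 < $25,000 → not met
9. days of unreported inventory shrinkage 9 > 8 → not met
10. condition 'sells kegs' holds; sale-to-minor violations in the past year 3 > 2 → not met
Not met: 6 of 10

6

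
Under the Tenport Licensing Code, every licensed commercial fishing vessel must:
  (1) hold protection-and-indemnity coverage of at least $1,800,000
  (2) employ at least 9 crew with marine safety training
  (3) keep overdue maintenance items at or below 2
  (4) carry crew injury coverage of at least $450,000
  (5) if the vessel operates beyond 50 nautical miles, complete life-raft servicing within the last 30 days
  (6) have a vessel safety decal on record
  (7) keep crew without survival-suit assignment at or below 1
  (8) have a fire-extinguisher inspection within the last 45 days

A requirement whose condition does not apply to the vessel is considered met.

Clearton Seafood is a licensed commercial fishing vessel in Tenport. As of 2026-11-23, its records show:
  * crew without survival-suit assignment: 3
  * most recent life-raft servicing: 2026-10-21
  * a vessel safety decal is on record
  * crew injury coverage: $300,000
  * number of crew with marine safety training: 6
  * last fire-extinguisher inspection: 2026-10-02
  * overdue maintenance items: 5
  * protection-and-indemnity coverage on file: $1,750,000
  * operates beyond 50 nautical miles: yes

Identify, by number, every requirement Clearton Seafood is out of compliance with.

1, 2, 3, 4, 5, 7, 8

1. protection-and-indemnity coverage $1,750,000 < $1,800,000 → not met
2. crew with marine safety training 6 < 9 → not met
3. overdue maintenance items 5 > 2 → not met
4. crew injury coverage $300,000 < $450,000 → not met
5. condition 'operates beyond 50 nautical miles' holds; life-raft servicing 33 days ago vs limit 30 → not met
6. vessel safety decal present → met
7. crew without survival-suit assignment 3 > 1 → not met
8. fire-extinguisher inspection 52 days ago vs limit 45 → not met
Not met: 1, 2, 3, 4, 5, 7, 8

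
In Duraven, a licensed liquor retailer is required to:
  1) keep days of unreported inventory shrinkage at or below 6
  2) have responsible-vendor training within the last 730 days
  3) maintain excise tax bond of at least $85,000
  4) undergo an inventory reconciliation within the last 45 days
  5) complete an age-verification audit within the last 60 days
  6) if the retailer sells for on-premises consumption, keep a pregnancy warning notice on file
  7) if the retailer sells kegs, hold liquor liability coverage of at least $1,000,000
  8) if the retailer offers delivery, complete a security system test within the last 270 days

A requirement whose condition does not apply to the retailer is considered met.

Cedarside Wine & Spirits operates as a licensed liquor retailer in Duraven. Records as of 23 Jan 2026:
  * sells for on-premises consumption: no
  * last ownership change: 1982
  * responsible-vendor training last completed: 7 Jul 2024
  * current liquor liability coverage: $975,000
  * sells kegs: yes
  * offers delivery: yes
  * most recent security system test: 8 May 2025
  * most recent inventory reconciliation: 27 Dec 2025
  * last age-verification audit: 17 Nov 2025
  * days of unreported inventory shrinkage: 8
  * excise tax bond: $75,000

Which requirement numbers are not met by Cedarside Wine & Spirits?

1. days of unreported inventory shrinkage 8 > 6 → not met
2. responsible-vendor training 565 days ago vs limit 730 → met
3. excise tax bond $75,000 < $85,000 → not met
4. inventory reconciliation 27 days ago vs limit 45 → met
5. age-verification audit 67 days ago vs limit 60 → not met
6. condition 'sells for on-premises consumption' does not hold → requirement n/a → met
7. condition 'sells kegs' holds; liquor liability coverage $975,000 < $1,000,000 → not met
8. condition 'offers delivery' holds; security system test 260 days ago vs limit 270 → met
Not met: 1, 3, 5, 7

1, 3, 5, 7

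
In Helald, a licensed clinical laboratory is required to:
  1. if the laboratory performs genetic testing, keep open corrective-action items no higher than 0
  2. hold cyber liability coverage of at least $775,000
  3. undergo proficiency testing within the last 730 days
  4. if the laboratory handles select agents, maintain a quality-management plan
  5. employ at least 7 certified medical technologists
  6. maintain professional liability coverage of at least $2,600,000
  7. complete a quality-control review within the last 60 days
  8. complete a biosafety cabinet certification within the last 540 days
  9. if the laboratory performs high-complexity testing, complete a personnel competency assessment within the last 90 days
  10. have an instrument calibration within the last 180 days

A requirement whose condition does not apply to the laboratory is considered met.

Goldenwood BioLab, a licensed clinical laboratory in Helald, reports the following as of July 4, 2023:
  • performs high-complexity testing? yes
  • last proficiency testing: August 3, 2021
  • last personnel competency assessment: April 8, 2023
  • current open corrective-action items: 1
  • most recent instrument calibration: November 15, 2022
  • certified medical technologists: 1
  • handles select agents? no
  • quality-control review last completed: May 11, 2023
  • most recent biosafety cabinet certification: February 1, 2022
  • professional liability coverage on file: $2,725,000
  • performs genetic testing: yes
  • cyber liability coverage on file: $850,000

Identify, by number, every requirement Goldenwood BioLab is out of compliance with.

1, 5, 10

1. condition 'performs genetic testing' holds; open corrective-action items 1 > 0 → not met
2. cyber liability coverage $850,000 ≥ $775,000 → met
3. proficiency testing 700 days ago vs limit 730 → met
4. condition 'handles select agents' does not hold → requirement n/a → met
5. certified medical technologists 1 < 7 → not met
6. professional liability coverage $2,725,000 ≥ $2,600,000 → met
7. quality-control review 54 days ago vs limit 60 → met
8. biosafety cabinet certification 518 days ago vs limit 540 → met
9. condition 'performs high-complexity testing' holds; personnel competency assessment 87 days ago vs limit 90 → met
10. instrument calibration 231 days ago vs limit 180 → not met
Not met: 1, 5, 10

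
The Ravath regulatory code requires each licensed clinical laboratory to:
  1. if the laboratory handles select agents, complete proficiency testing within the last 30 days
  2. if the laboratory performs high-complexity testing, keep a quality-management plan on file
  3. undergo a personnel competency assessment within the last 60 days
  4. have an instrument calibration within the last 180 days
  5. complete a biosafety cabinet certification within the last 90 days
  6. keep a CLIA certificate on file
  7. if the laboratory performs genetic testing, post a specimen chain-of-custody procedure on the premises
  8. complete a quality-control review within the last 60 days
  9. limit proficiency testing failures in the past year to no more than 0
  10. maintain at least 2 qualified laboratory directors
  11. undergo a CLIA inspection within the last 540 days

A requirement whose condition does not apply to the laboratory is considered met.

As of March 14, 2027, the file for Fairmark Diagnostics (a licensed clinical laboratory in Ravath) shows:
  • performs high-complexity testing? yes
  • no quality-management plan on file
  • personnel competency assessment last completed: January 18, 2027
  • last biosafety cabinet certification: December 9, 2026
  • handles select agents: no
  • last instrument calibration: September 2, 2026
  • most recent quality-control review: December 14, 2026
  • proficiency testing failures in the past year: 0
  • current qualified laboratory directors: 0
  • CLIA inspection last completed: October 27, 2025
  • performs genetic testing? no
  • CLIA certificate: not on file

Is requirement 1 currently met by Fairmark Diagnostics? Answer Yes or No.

Yes

1. condition 'handles select agents' does not hold → requirement n/a → met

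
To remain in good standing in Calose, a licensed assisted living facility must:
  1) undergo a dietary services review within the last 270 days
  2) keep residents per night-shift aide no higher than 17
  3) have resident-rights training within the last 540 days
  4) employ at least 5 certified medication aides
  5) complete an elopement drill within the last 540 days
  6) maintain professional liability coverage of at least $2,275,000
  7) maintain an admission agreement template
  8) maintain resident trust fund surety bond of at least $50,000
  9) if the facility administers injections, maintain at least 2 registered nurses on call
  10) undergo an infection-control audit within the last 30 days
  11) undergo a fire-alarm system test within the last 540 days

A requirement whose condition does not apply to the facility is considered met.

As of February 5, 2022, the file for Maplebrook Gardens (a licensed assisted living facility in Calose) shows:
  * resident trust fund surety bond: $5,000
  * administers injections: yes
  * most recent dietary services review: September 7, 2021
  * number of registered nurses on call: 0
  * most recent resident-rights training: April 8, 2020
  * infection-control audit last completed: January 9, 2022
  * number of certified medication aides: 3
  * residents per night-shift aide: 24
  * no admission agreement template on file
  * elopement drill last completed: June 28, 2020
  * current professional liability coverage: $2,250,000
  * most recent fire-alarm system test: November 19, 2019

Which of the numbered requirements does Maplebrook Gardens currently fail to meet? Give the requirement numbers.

2, 3, 4, 5, 6, 7, 8, 9, 11

1. dietary services review 151 days ago vs limit 270 → met
2. residents per night-shift aide 24 > 17 → not met
3. resident-rights training 668 days ago vs limit 540 → not met
4. certified medication aides 3 < 5 → not met
5. elopement drill 587 days ago vs limit 540 → not met
6. professional liability coverage $2,250,000 < $2,275,000 → not met
7. admission agreement template absent → not met
8. resident trust fund surety bond $5,000 < $50,000 → not met
9. condition 'administers injections' holds; registered nurses on call 0 < 2 → not met
10. infection-control audit 27 days ago vs limit 30 → met
11. fire-alarm system test 809 days ago vs limit 540 → not met
Not met: 2, 3, 4, 5, 6, 7, 8, 9, 11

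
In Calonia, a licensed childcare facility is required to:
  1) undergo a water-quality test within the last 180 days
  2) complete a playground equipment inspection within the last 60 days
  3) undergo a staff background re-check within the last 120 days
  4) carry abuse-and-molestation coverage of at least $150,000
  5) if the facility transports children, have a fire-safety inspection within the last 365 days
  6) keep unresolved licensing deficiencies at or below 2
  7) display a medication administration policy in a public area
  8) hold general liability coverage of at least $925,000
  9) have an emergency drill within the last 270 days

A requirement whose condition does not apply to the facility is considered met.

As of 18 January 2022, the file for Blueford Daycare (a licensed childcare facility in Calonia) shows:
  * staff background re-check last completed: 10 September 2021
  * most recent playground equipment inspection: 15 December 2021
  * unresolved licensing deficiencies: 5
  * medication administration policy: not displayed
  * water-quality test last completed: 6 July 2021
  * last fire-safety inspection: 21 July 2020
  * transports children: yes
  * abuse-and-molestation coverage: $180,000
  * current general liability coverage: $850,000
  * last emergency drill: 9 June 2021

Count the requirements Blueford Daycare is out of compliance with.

6

1. water-quality test 196 days ago vs limit 180 → not met
2. playground equipment inspection 34 days ago vs limit 60 → met
3. staff background re-check 130 days ago vs limit 120 → not met
4. abuse-and-molestation coverage $180,000 ≥ $150,000 → met
5. condition 'transports children' holds; fire-safety inspection 546 days ago vs limit 365 → not met
6. unresolved licensing deficiencies 5 > 2 → not met
7. medication administration policy absent → not met
8. general liability coverage $850,000 < $925,000 → not met
9. emergency drill 223 days ago vs limit 270 → met
Not met: 6 of 9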